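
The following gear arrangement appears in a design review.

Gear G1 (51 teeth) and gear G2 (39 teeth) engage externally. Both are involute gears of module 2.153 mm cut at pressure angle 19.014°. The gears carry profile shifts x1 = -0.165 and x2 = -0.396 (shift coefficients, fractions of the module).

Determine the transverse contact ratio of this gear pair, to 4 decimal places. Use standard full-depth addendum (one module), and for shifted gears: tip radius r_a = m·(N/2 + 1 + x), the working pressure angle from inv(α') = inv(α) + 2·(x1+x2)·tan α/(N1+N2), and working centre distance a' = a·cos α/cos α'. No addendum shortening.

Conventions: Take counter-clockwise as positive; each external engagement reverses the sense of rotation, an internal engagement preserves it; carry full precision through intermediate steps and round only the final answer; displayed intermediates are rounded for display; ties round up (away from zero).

1.9867

recognized (one external pair, fixed centres): single-mesh tooth geometry, m = 2.153, N1 = 51, N2 = 39
base radii: r_b1 = 51.906019, r_b2 = 39.692838
tip radii: r_a1 = 56.699255, r_a2 = 43.283912
inv(α') = inv(19.014°) + 2·(-0.165-0.396)·tan α/(51+39) = 0.00844802  ⇒  α' = 16.63842°
a' = a·cos α / cos α' = 96.8850·cos 19.014°/cos 16.63842° = 95.601619
action lengths: √(r_a1²−r_b1²) = 22.816019, √(r_a2²−r_b2²) = 17.261971
base pitch p_b = π·m·cos α = 6.394807
CR = (22.816019 + 17.261971 − 95.601619·sin 16.63842°)/6.394807 = 1.986659
contact ratio ≈ 1.9867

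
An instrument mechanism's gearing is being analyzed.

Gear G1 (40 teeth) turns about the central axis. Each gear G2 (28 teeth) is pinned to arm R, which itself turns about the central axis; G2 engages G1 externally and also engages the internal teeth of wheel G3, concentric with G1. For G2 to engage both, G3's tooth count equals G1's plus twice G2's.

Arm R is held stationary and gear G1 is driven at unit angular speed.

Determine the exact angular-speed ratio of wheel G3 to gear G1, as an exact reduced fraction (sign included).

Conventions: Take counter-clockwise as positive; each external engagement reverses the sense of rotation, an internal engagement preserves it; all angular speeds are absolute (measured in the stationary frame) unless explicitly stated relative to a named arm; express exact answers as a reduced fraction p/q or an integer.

recognized (axles ride arm R): planetary set, 40/28/96 teeth
ring teeth: 40 + 2·28 = 96
40(ω_sun−ω_arm) = −96(ω_ring−ω_arm),  ω_arm = 0, ω_sun = 1
ω_ring = 0 − (40/96)(1−0) = -5/12
ω_out/ω_in = -5/12

-5/12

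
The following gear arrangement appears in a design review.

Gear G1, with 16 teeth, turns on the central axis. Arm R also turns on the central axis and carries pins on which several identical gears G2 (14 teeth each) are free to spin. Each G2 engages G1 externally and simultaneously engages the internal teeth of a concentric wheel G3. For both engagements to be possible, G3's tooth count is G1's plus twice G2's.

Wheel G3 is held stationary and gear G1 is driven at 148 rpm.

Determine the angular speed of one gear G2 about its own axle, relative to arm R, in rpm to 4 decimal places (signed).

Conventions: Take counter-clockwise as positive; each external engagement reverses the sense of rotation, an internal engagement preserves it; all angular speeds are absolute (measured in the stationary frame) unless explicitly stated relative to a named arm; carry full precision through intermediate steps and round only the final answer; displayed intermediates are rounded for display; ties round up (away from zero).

planetary set (16T centre, 14T on arm, 44T internal) — Willis relation
normalise by the input: solve with ω_sun = 1, then scale by 148 rpm
ring teeth: 16 + 2·14 = 44
16(ω_sun−ω_arm) = −44(ω_ring−ω_arm),  ω_ring = 0, ω_sun = 1
16(1−ω_arm) = −44(0−ω_arm)  ⇒  60·ω_arm = 16  ⇒  ω_arm = 4/15
sun–planet mesh: 16·(1−4/15) = −14·(ω_p−ω_arm)  ⇒  ω_p−ω_arm = -88/105
scale: ω_p−ω_arm = -88/105 × 148 rpm = -124.0381 rpm

-124.0381 rpm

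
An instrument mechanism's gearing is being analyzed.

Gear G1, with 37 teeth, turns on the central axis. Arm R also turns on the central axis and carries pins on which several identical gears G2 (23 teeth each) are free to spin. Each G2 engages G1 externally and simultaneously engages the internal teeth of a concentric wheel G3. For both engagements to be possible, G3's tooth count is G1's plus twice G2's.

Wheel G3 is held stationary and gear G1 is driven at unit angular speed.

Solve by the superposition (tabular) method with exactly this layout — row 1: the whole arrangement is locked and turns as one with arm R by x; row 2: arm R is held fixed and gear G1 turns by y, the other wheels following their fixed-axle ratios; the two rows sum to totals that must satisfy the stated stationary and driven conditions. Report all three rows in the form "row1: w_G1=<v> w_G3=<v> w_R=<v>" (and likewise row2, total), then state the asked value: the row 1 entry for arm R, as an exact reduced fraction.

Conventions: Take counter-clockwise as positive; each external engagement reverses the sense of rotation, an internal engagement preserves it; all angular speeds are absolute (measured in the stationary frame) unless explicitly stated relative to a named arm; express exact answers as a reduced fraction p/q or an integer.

topology: planetary set — G1 37T / G2 23T / G3 83T, arm = carrier (Willis)
superposition row 1 [locked train]: every member turns x
row 2: sun turns y, ring = −(37/83)·y, arm 0
boundary: total ω_ring = x − (37/83)·y = 0 and total ω_sun = x + y = 1  ⇒  y = 83/120, x = 37/120
row 2 ring = −(37/83)·83/120 = -37/120
totals (row 1 + row 2): sun 37/120 + 83/120 = 1, ring 37/120 + (-37/120) = 0, arm 37/120 + 0 = 37/120
asked cell (row1, arm) = 37/120

row1: w_G1=37/120 w_G3=37/120 w_R=37/120
row2: w_G1=83/120 w_G3=-37/120 w_R=0
total: w_G1=1 w_G3=0 w_R=37/120
asked value: 37/120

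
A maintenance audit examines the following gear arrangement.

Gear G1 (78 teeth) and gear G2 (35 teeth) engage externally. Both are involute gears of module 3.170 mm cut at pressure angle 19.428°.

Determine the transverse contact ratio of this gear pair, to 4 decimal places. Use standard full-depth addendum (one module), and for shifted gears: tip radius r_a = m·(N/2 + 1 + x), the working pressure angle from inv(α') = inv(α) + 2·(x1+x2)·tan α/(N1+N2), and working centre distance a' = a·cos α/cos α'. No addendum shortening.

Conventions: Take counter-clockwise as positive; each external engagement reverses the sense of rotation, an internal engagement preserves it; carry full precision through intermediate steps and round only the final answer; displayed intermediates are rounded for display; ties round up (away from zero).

1.7861

topology: single-mesh involute geometry — m = 3.170, 78T/35T pair
base radii: r_b1 = 116.590535, r_b2 = 52.316266
tip radii: r_a1 = 126.800000, r_a2 = 58.645000
no profile shift: α' = α, a' = a
action lengths: √(r_a1²−r_b1²) = 49.848642, √(r_a2²−r_b2²) = 26.499894
base pitch p_b = π·m·cos α = 9.391794
CR = (49.848642 + 26.499894 − 179.105000·sin 19.42800°)/9.391794 = 1.786056
contact ratio ≈ 1.7861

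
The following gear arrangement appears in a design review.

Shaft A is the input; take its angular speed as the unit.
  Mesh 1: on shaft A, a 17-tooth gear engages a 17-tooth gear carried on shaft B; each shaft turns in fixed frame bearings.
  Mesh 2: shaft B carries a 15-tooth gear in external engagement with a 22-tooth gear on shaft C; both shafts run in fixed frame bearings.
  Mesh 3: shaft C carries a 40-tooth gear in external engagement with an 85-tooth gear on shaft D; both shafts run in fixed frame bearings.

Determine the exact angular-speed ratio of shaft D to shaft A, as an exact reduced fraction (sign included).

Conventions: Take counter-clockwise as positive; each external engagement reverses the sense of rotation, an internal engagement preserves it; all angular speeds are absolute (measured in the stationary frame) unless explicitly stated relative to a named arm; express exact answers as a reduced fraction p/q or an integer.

-60/187

class = fixed-axis compound train [3 meshes; 3 ratios multiply, 3 sense flips]
mesh 1 [17T→17T]: running ratio 1, sense −
mesh 2 [15T→22T]: running ratio 15/22, sense +
mesh 3 [40T→85T]: running ratio 60/187, sense −
ω_out/ω_in = -60/187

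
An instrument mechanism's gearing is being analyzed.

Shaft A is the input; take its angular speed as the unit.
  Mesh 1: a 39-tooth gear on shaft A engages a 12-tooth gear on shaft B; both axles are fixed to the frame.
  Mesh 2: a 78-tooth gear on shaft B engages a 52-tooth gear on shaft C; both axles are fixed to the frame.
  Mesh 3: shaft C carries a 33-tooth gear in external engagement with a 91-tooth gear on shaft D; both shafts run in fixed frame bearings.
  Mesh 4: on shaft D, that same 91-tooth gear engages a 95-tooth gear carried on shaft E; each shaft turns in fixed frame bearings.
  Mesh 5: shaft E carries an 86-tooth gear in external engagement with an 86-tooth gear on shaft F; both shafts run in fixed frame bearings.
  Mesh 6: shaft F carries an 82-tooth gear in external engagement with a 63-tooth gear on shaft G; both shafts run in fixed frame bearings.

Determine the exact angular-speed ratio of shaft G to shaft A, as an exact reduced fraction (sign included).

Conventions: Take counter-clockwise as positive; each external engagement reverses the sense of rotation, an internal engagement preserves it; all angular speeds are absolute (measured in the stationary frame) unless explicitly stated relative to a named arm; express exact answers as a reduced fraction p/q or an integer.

5863/2660

class = fixed-axis compound train [6 meshes; 6 ratios multiply, 6 sense flips]
mesh 1 [39T→12T]: running ratio 13/4, sense −
mesh 2 [78T→52T]: running ratio 39/8, sense +
mesh 3 [33T→91T]: running ratio 99/56, sense −
mesh 4 [91T→95T]: running ratio 1287/760, sense +
mesh 5 [86T→86T]: running ratio 1287/760, sense −
mesh 6 [82T→63T]: running ratio 5863/2660, sense +
ω_out/ω_in = 5863/2660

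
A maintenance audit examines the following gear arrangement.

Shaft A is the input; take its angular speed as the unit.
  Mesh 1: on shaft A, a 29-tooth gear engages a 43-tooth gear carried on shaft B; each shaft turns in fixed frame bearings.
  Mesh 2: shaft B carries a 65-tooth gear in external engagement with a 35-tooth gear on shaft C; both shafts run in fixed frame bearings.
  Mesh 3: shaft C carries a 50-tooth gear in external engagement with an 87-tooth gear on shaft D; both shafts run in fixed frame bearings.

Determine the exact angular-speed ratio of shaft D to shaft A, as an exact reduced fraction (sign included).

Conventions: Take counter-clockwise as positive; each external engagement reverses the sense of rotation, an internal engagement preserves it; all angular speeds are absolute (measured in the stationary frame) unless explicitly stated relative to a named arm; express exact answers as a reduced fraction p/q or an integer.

class = fixed-axis compound train [3 meshes; 3 ratios multiply, 3 sense flips]
mesh 1 [29T→43T]: running ratio 29/43, sense −
mesh 2 [65T→35T]: running ratio 377/301, sense +
mesh 3 [50T→87T]: running ratio 650/903, sense −
ω_out/ω_in = -650/903

-650/903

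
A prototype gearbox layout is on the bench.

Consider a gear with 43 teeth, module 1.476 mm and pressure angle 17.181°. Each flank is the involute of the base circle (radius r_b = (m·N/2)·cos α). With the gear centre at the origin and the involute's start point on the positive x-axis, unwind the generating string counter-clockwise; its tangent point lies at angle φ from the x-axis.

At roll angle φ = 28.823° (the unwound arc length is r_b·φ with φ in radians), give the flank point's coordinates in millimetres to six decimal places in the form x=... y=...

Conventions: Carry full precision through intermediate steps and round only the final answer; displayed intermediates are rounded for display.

x=33.914812 y=1.254288

single-mesh involute tooth geometry (43T wheel at module 1.476)
pitch radius r_p = m·N/2 = 1.476·43/2 = 31.734000
base radius r_b = r_p·cos α = 31.734000·cos 17.181° = 30.317914
roll angle φ = 28.823° = 0.50305625 rad
x = r_b·(cos φ + φ·sin φ) = 33.914812
y = r_b·(sin φ − φ·cos φ) = 1.254288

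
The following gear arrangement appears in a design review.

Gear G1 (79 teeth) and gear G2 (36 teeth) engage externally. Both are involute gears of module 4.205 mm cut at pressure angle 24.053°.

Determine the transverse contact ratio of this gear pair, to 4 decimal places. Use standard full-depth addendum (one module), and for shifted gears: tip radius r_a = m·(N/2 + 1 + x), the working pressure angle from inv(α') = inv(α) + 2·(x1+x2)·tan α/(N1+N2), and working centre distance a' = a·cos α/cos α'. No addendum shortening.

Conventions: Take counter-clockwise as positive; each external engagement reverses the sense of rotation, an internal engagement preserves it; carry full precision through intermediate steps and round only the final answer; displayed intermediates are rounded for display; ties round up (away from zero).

topology: single-mesh involute geometry — m = 4.205, 79T/36T pair
base radii: r_b1 = 151.675059, r_b2 = 69.117748
tip radii: r_a1 = 170.302500, r_a2 = 79.895000
no profile shift: α' = α, a' = a
action lengths: √(r_a1²−r_b1²) = 77.444290, √(r_a2²−r_b2²) = 40.074280
base pitch p_b = π·m·cos α = 12.063323
CR = (77.444290 + 40.074280 − 241.787500·sin 24.05300°)/12.063323 = 1.572573
contact ratio ≈ 1.5726

1.5726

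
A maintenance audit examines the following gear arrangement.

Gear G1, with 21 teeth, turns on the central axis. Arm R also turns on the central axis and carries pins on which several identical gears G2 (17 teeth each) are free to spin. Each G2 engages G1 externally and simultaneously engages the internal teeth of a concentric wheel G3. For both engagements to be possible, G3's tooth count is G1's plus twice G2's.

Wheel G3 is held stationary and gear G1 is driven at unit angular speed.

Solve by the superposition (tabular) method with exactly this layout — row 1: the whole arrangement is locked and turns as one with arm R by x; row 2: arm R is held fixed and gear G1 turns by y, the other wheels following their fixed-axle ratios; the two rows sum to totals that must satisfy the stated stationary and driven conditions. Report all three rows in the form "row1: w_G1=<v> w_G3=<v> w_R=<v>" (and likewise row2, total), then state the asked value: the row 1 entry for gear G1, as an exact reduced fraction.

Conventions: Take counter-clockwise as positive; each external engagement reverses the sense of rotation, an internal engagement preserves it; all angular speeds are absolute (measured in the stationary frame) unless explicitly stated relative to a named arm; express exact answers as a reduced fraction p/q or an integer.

row1: w_G1=21/76 w_G3=21/76 w_R=21/76
row2: w_G1=55/76 w_G3=-21/76 w_R=0
total: w_G1=1 w_G3=0 w_R=21/76
asked value: 21/76

topology: planetary set — G1 21T / G2 17T / G3 55T, arm = carrier (Willis)
row 1 — lock + rotate with arm: ω_sun = ω_ring = ω_arm = x
row 2 (arm held, sun turns y): ω_ring = −(21/55)·y, ω_arm = 0
boundary: total ω_ring = x − (21/55)·y = 0 and total ω_sun = x + y = 1  ⇒  y = 55/76, x = 21/76
row 2 ring = −(21/55)·55/76 = -21/76
totals (row 1 + row 2): sun 21/76 + 55/76 = 1, ring 21/76 + (-21/76) = 0, arm 21/76 + 0 = 21/76
asked cell (row1, sun) = 21/76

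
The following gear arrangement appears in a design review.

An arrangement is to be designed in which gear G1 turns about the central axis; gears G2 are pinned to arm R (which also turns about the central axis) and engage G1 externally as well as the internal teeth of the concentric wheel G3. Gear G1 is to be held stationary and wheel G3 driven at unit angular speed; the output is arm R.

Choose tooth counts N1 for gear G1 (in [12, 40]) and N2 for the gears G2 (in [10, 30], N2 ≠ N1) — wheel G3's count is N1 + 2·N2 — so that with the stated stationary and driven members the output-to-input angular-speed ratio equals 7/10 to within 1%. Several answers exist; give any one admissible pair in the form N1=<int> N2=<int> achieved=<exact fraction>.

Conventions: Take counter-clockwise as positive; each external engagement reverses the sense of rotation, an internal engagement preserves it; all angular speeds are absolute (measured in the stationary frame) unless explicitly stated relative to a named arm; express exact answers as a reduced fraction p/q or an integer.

N1=15 N2=10 achieved=7/10

design class (target 7/10): planetary set
Willis with ω_sun = 0: ω_arm/ω_ring = N3/(N1+N3); set equal to 7/10  ⇒  N3/N1 = (7/10)/(1 − 7/10) = 7/3
N3 = N1 + 2·N2  ⇒  N2/N1 = (N3/N1 − 1)/2 = (7/3 − 1)/2 = 2/3
smallest multiple with N1 ≥ 12 and N2 ≥ 10: k = 5  ⇒  N1 = 5·3 = 15, N2 = 5·2 = 10 (N1 ≤ 40, N2 ≤ 30, N2 ≠ N1 ✓), N3 = 15 + 2·10 = 35
check: N3/(N1+N3) with N1 = 15, N3 = 35 gives 7/10; |achieved − target| = 0 ≤ 7/1000 ✓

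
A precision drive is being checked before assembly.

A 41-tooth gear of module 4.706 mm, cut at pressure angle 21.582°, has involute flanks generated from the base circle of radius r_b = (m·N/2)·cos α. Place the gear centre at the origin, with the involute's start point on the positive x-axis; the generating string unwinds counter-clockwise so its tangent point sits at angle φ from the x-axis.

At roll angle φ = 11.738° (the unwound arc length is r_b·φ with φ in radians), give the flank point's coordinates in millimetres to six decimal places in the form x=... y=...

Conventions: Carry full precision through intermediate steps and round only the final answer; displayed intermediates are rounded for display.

x=91.572343 y=0.256040

class = single-mesh tooth geometry [base-circle involute, m = 4.706, 41T]
pitch radius r_p = m·N/2 = 4.706·41/2 = 96.473000
base radius r_b = r_p·cos α = 96.473000·cos 21.582° = 89.709480
roll angle φ = 11.738° = 0.20486675 rad
x = r_b·(cos φ + φ·sin φ) = 91.572343
y = r_b·(sin φ − φ·cos φ) = 0.256040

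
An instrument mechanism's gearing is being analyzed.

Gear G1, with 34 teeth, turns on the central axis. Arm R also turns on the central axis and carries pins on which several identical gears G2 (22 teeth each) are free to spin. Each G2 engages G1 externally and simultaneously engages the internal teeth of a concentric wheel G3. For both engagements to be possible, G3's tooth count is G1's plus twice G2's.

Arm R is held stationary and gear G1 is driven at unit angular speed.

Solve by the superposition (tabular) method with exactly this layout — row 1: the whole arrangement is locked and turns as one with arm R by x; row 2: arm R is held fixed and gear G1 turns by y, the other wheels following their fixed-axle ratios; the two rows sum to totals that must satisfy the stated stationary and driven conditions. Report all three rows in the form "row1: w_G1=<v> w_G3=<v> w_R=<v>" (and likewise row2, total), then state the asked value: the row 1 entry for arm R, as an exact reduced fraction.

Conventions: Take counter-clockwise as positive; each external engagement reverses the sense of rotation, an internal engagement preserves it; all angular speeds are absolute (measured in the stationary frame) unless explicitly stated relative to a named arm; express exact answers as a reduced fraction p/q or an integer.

recognized (axles ride arm R): planetary set, 34/22/78 teeth
row 1: whole set turns with the arm by x
row 2: sun turns y, ring = −(34/78)·y, arm 0
boundary: total ω_arm = x = 0 and total ω_sun = x + y = 1  ⇒  y = 1, x = 0
row 2 ring = −(34/78)·1 = -17/39
totals (row 1 + row 2): sun 0 + 1 = 1, ring 0 + (-17/39) = -17/39, arm 0 + 0 = 0
asked cell (row1, arm) = 0

row1: w_G1=0 w_G3=0 w_R=0
row2: w_G1=1 w_G3=-17/39 w_R=0
total: w_G1=1 w_G3=-17/39 w_R=0
asked value: 0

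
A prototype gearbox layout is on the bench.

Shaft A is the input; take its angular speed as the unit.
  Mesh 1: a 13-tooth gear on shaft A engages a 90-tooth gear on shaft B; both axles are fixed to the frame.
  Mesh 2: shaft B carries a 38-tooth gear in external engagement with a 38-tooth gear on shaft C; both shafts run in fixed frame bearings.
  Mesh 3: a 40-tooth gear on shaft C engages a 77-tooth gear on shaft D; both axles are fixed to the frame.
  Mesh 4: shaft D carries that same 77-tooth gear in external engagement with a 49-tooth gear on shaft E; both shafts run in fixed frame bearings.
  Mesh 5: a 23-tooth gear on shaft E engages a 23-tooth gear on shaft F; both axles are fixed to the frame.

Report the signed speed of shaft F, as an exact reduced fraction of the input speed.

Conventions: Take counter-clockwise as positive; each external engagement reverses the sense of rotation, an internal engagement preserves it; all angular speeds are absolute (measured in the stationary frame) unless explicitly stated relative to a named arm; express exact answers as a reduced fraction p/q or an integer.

-52/441

5-mesh fixed-axis compound train (all bearings frame-fixed)
mesh 1 [13T→90T]: |ω|/ω_in = 1×13/90 = 13/90, sense flips to −
mesh 2 [38T→38T]: |ω|/ω_in = (13/90)×38/38 = 13/90, sense flips to +
mesh 3 [40T→77T]: |ω|/ω_in = (13/90)×40/77 = 52/693, sense flips to −
mesh 4 [77T→49T]: |ω|/ω_in = (52/693)×77/49 = 52/441, sense flips to +
mesh 5 [23T→23T]: |ω|/ω_in = (52/441)×23/23 = 52/441, sense flips to −
signed output speed (× input speed) = -52/441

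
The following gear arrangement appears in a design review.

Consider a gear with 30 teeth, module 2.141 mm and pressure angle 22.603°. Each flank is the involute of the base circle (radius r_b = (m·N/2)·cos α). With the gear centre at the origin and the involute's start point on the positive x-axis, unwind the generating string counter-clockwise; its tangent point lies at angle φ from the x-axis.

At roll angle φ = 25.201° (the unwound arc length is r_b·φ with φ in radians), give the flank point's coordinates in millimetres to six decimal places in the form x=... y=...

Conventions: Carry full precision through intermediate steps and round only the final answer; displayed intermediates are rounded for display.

x=32.378899 y=0.824780

class = single-mesh tooth geometry [base-circle involute, m = 2.141, 30T]
pitch radius r_p = m·N/2 = 2.141·30/2 = 32.115000
base radius r_b = r_p·cos α = 32.115000·cos 22.603° = 29.648250
roll angle φ = 25.201° = 0.43984042 rad
x = r_b·(cos φ + φ·sin φ) = 32.378899
y = r_b·(sin φ − φ·cos φ) = 0.824780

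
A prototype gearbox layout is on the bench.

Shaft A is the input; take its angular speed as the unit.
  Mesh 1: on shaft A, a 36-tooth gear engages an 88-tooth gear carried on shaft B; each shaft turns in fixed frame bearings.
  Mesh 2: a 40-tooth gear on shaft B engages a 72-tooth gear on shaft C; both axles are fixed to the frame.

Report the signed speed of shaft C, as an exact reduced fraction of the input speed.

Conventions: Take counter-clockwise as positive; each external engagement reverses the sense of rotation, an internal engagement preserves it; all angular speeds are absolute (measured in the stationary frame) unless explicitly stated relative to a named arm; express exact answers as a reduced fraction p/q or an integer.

2-mesh fixed-axis compound train (all bearings frame-fixed)
mesh 1 [36T→88T]: |ω|/ω_in = 1×36/88 = 9/22, sense flips to −
mesh 2 [40T→72T]: |ω|/ω_in = (9/22)×40/72 = 5/22, sense flips to +
signed output speed (× input speed) = 5/22

5/22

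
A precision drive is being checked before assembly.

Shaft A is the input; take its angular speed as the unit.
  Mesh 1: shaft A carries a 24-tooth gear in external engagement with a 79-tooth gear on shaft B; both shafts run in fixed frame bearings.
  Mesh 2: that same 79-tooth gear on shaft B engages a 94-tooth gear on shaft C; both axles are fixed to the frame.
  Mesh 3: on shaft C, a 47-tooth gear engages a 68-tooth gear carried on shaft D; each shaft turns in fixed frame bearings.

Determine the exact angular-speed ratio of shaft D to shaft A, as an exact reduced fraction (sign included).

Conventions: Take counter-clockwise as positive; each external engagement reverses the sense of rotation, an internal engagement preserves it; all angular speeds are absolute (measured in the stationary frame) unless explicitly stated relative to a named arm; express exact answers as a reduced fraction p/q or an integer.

class = fixed-axis compound train [3 meshes; 3 ratios multiply, 3 sense flips]
mesh 1 [24T→79T]: running ratio 24/79, sense −
mesh 2 [79T→94T]: running ratio 12/47, sense +
mesh 3 [47T→68T]: running ratio 3/17, sense −
ω_out/ω_in = -3/17

-3/17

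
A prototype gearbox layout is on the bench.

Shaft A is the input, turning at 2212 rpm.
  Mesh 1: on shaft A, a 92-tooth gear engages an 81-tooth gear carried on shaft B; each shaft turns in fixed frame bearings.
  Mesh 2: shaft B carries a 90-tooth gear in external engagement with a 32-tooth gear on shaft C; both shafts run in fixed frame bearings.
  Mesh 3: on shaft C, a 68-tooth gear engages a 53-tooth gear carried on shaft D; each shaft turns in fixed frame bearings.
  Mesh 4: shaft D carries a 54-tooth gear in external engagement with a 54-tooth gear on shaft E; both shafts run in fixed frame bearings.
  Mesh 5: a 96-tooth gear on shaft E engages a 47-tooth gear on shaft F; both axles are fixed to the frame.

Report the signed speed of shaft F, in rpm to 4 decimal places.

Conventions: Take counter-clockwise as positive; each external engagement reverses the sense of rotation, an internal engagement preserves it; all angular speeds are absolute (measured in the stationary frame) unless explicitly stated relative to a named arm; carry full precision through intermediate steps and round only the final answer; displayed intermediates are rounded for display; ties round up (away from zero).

class = fixed-axis compound train [5 meshes; 5 ratios multiply, 5 sense flips]
mesh 1 [92T→81T]: ω = 2212.0000×92/81 = 2512.3951 rpm, sense flips to −
mesh 2 [90T→32T]: ω = 2512.3951×90/32 = 7066.1111 rpm, sense flips to +
mesh 3 [68T→53T]: ω = 7066.1111×68/53 = 9065.9539 rpm, sense flips to −
mesh 4 [54T→54T]: ω = 9065.9539×54/54 = 9065.9539 rpm, sense flips to +
mesh 5 [96T→47T]: ω = 9065.9539×96/47 = 18517.6930 rpm, sense flips to −
signed output speed = -18517.6930 rpm

-18517.6930 rpm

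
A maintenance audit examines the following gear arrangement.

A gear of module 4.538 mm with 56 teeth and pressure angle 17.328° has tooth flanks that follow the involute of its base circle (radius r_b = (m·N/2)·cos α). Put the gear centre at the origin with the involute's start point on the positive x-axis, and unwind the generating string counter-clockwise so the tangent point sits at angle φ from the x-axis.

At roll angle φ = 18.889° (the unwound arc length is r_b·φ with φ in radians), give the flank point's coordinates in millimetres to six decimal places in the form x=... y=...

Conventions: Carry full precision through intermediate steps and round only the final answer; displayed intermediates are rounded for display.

topology: single-mesh involute geometry — m = 4.538, N = 56
pitch radius r_p = m·N/2 = 4.538·56/2 = 127.064000
base radius r_b = r_p·cos α = 127.064000·cos 17.328° = 121.297246
roll angle φ = 18.889° = 0.32967524 rad
x = r_b·(cos φ + φ·sin φ) = 127.710862
y = r_b·(sin φ − φ·cos φ) = 1.433049

x=127.710862 y=1.433049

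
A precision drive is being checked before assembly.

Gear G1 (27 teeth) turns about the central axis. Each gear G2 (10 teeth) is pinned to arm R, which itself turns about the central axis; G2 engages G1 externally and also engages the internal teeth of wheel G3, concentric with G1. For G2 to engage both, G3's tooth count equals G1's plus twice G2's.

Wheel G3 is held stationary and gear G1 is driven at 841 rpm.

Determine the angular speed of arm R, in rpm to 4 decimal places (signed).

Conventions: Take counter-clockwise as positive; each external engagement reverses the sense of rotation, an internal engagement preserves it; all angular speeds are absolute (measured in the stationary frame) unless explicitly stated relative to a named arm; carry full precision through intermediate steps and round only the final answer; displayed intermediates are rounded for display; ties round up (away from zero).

+306.8514 rpm

planetary set (27T centre, 10T on arm, 47T internal) — Willis relation
normalise by the input: solve with ω_sun = 1, then scale by 841 rpm
ring teeth: 27 + 2·10 = 47
27(ω_sun−ω_arm) = −47(ω_ring−ω_arm),  ω_ring = 0, ω_sun = 1
27(1−ω_arm) = −47(0−ω_arm)  ⇒  74·ω_arm = 27  ⇒  ω_arm = 27/74
scale: ω_arm = 27/74 × 841 rpm = +306.8514 rpm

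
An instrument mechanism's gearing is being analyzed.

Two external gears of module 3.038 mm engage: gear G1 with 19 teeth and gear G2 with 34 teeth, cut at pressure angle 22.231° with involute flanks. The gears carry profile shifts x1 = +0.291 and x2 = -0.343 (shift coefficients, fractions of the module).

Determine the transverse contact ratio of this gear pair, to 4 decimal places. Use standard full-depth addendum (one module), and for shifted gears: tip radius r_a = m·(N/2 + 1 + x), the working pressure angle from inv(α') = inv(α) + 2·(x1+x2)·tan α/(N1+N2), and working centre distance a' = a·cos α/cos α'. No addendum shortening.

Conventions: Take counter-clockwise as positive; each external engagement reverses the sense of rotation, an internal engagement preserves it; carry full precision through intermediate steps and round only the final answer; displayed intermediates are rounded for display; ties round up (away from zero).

recognized (one external pair, fixed centres): single-mesh tooth geometry, m = 3.038, N1 = 19, N2 = 34
base radii: r_b1 = 26.715647, r_b2 = 47.806947
tip radii: r_a1 = 32.783058, r_a2 = 53.641966
inv(α') = inv(22.231°) + 2·(+0.291-0.343)·tan α/(19+34) = 0.01991757  ⇒  α' = 21.95207°
a' = a·cos α / cos α' = 80.5070·cos 22.231°/cos 21.95207° = 80.348079
action lengths: √(r_a1²−r_b1²) = 19.000082, √(r_a2²−r_b2²) = 24.330152
base pitch p_b = π·m·cos α = 8.834703
CR = (19.000082 + 24.330152 − 80.348079·sin 21.95207°)/8.834703 = 1.504707
contact ratio ≈ 1.5047

1.5047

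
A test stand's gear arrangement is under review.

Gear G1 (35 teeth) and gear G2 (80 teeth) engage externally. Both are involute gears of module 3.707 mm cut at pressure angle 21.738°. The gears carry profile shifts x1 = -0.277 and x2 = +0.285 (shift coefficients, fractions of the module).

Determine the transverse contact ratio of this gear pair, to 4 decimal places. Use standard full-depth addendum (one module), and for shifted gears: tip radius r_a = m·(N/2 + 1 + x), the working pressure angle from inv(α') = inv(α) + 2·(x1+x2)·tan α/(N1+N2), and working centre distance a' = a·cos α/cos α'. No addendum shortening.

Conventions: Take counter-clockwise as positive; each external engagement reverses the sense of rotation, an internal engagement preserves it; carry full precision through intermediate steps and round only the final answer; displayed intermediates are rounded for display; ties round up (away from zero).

single-mesh involute tooth geometry (35T engaging 80T at module 3.707)
base radii: r_b1 = 60.259231, r_b2 = 137.735385
tip radii: r_a1 = 67.552661, r_a2 = 153.043495
inv(α') = inv(21.738°) + 2·(-0.277+0.285)·tan α/(35+80) = 0.01937259  ⇒  α' = 21.75797°
a' = a·cos α / cos α' = 213.1525·cos 21.738°/cos 21.75797° = 213.182143
action lengths: √(r_a1²−r_b1²) = 30.531739, √(r_a2²−r_b2²) = 66.717876
base pitch p_b = π·m·cos α = 10.817712
CR = (30.531739 + 66.717876 − 213.182143·sin 21.75797°)/10.817712 = 1.684814
contact ratio ≈ 1.6848

1.6848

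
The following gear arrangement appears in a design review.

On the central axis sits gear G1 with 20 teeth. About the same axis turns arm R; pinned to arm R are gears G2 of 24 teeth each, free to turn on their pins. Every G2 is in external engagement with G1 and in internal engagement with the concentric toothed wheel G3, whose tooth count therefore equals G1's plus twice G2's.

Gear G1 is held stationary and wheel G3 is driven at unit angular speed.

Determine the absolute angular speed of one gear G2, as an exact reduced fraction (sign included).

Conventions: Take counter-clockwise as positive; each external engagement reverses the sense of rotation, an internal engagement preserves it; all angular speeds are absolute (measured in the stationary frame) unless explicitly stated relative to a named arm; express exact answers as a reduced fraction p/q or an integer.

17/12

recognized (axles ride arm R): planetary set, 20/24/68 teeth
ring teeth: 20 + 2·24 = 68
20(ω_sun−ω_arm) = −68(ω_ring−ω_arm),  ω_sun = 0, ω_ring = 1
20(0−ω_arm) = −68(1−ω_arm)  ⇒  88·ω_arm = 68  ⇒  ω_arm = 17/22
sun–planet mesh: 20·(0−17/22) = −24·(ω_p−ω_arm)  ⇒  ω_p−ω_arm = 85/132
ω_p = 17/22 + 85/132 = 17/12
exact speed ratio = 17/12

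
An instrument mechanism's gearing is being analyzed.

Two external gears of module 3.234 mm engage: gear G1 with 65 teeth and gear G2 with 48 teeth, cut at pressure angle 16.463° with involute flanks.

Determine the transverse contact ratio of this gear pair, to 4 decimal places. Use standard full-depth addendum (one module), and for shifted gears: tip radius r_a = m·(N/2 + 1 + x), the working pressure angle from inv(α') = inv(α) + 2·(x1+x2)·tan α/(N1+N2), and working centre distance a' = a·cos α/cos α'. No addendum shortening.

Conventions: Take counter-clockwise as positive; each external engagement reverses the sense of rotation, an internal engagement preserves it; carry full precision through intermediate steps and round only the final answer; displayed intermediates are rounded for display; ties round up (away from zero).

2.0013

recognized (one external pair, fixed centres): single-mesh tooth geometry, m = 3.234, N1 = 65, N2 = 48
base radii: r_b1 = 100.796004, r_b2 = 74.433973
tip radii: r_a1 = 108.339000, r_a2 = 80.850000
no profile shift: α' = α, a' = a
action lengths: √(r_a1²−r_b1²) = 39.717810, √(r_a2²−r_b2²) = 31.564319
base pitch p_b = π·m·cos α = 9.743384
CR = (39.717810 + 31.564319 − 182.721000·sin 16.46300°)/9.743384 = 2.001328
contact ratio ≈ 2.0013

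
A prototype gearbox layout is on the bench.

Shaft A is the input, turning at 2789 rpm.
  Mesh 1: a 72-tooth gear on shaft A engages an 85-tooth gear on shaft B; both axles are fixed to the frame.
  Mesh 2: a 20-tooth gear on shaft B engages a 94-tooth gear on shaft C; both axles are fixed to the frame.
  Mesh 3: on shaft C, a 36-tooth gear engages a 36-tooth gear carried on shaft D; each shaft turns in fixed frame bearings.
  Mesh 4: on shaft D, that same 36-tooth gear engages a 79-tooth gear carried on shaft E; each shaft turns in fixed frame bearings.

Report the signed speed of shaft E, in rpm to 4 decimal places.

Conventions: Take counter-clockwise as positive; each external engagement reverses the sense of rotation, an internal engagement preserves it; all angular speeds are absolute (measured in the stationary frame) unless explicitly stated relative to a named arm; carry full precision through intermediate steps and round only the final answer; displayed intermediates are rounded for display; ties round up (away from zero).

4-mesh fixed-axis compound train (all bearings frame-fixed)
mesh 1 [72T→85T]: ω = 2789.0000×72/85 = 2362.4471 rpm, sense flips to −
mesh 2 [20T→94T]: ω = 2362.4471×20/94 = 502.6483 rpm, sense flips to +
mesh 3 [36T→36T]: ω = 502.6483×36/36 = 502.6483 rpm, sense flips to −
mesh 4 [36T→79T]: ω = 502.6483×36/79 = 229.0549 rpm, sense flips to +
signed output speed = +229.0549 rpm

+229.0549 rpm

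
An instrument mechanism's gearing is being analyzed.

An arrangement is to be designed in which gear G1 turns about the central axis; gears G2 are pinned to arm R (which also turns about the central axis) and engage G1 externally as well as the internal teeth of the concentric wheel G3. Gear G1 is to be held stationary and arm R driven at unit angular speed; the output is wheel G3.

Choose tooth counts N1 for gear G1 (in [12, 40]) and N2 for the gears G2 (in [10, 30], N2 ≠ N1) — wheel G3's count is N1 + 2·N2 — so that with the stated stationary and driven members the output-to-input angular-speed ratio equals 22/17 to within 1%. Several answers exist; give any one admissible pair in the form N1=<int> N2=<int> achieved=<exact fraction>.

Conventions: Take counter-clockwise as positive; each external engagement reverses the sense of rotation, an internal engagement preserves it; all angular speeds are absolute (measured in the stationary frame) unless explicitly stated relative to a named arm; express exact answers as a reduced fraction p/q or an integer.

N1=15 N2=18 achieved=22/17

class = planetary set [ratio 22/17 wanted; Willis about the carrier]
Willis with ω_sun = 0: ω_ring/ω_arm = (N1+N3)/N3; set equal to 22/17  ⇒  N3/N1 = 1/(22/17 − 1) = 17/5
N3 = N1 + 2·N2  ⇒  N2/N1 = (N3/N1 − 1)/2 = (17/5 − 1)/2 = 6/5
smallest multiple with N1 ≥ 12 and N2 ≥ 10: k = 3  ⇒  N1 = 3·5 = 15, N2 = 3·6 = 18 (N1 ≤ 40, N2 ≤ 30, N2 ≠ N1 ✓), N3 = 15 + 2·18 = 51
check: (N1+N3)/N3 with N1 = 15, N3 = 51 gives 22/17; |achieved − target| = 0 ≤ 11/850 ✓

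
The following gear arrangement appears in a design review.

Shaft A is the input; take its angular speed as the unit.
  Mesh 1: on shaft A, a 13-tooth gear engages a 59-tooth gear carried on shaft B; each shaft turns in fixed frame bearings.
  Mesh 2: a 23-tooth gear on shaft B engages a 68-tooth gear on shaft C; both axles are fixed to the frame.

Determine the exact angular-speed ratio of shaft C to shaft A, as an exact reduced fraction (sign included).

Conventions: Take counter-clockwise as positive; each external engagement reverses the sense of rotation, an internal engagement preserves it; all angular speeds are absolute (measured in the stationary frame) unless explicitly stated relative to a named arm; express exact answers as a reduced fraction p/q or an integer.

299/4012

class = fixed-axis compound train [2 meshes; 2 ratios multiply, 2 sense flips]
mesh 1 [13T→59T]: running ratio 13/59, sense −
mesh 2 [23T→68T]: running ratio 299/4012, sense +
ω_out/ω_in = 299/4012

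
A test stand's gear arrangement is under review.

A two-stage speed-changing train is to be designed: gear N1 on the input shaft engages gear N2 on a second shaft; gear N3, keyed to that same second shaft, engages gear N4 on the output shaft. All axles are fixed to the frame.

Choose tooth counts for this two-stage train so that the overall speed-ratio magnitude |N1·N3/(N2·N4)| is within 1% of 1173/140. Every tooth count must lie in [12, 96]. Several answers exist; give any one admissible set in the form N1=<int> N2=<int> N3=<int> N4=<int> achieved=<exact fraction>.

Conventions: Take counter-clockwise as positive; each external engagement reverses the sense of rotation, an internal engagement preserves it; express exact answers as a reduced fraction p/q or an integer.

N1=34 N2=14 N3=69 N4=20 achieved=1173/140

class = fixed-axis compound train [2-stage, 1173/140 wanted]
target = 1173/140 in lowest terms: an exact hit needs N1·N3 = k·1173 and N2·N4 = k·140 for one integer k, every count in [12, 96]; additionally prefer no 1:1 stage (N1 ≠ N2, N3 ≠ N4)
k = 1: no 1:1-free in-range split of k·1173 and k·140 into factor pairs; take k = 2
k = 2: N1·N3 = 2346 = 34·69, N2·N4 = 280 = 14·20
achieved = 34·69/(14·20) = 1173/140; |achieved − target| = 0 ≤ 1173/14000 ✓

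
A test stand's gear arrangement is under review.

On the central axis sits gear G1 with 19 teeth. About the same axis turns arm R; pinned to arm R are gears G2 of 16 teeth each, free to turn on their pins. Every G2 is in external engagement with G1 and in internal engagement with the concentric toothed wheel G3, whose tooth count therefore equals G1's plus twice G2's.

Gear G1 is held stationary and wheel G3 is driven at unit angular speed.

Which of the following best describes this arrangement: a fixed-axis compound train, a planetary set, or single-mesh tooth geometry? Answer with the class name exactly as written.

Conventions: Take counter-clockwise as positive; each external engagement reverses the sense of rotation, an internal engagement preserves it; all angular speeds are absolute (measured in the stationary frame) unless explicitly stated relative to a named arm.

planetary set

topology: planetary set — G1 19T / G2 16T / G3 51T, arm = carrier (Willis)
classification: planetary set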